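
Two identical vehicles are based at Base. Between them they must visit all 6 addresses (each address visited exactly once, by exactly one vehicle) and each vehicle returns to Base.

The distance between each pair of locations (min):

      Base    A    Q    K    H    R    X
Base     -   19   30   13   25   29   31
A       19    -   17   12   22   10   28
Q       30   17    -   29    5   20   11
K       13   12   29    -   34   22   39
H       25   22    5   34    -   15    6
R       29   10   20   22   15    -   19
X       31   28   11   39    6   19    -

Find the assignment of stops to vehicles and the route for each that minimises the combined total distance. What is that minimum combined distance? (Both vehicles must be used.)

Check every non-empty split of the stops between the two vehicles; for each half take its own optimal tour:
  {A} + {Q, K, H, R, X}: 38 + 95 = 133
  {Q} + {A, K, H, R, X}: 60 + 85 = 145
  {A, Q} + {K, H, R, X}: 66 + 85 = 151
  {K} + {A, Q, H, R, X}: 26 + 89 = 115
  {A, K} + {Q, H, R, X}: 44 + 89 = 133
  {Q, K} + {A, H, R, X}: 72 + 79 = 151
  … (31 splits in total)
Best: vehicle 1 Base → K → Base = 26; vehicle 2 Base → A → R → X → Q → H → Base = 89; combined 115.

115 min — the smallest possible combined total.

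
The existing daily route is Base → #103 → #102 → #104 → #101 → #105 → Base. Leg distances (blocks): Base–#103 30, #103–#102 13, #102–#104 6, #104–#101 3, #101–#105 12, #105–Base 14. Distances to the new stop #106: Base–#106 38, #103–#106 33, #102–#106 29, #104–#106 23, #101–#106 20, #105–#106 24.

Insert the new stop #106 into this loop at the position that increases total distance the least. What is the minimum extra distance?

Adding 32 blocks by placing #106 on the #101–#105 leg.

Insertion cost between consecutive stops i–j is d(i,#106) + d(#106,j) − d(i,j):
  between Base and #103: 38 + 33 − 30 = 41
  between #103 and #102: 33 + 29 − 13 = 49
  between #102 and #104: 29 + 23 − 6 = 46
  between #104 and #101: 23 + 20 − 3 = 40
  between #101 and #105: 20 + 24 − 12 = 32
  between #105 and Base: 24 + 38 − 14 = 48
Cheapest insertion is between #101 and #105, adding 32.
New total = 78 + 32 = 110.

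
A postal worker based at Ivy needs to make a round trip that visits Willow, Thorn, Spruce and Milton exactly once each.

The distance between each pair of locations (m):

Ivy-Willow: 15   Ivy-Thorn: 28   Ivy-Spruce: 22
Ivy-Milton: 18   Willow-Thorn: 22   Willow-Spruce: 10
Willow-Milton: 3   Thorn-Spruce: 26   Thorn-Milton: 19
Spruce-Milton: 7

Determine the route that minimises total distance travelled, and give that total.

Ivy → Willow → Thorn → Spruce → Milton → Ivy: 15+22+26+7+18 = 88
Ivy → Willow → Thorn → Milton → Spruce → Ivy: 15+22+19+7+22 = 85
Ivy → Willow → Spruce → Thorn → Milton → Ivy: 15+10+26+19+18 = 88
Ivy → Willow → Spruce → Milton → Thorn → Ivy: 15+10+7+19+28 = 79
Ivy → Willow → Milton → Thorn → Spruce → Ivy: 15+3+19+26+22 = 85
Ivy → Willow → Milton → Spruce → Thorn → Ivy: 15+3+7+26+28 = 79
Ivy → Thorn → Willow → Spruce → Milton → Ivy: 28+22+10+7+18 = 85
Ivy → Thorn → Willow → Milton → Spruce → Ivy: 28+22+3+7+22 = 82
Ivy → Thorn → Spruce → Willow → Milton → Ivy: 28+26+10+3+18 = 85
Ivy → Thorn → Milton → Willow → Spruce → Ivy: 28+19+3+10+22 = 82
Ivy → Spruce → Willow → Thorn → Milton → Ivy: 22+10+22+19+18 = 91
Ivy → Spruce → Thorn → Willow → Milton → Ivy: 22+26+22+3+18 = 91
The minimum is 79.
One optimal route: Ivy → Willow → Spruce → Milton → Thorn → Ivy (or its reverse).

79 m — the shortest possible round trip.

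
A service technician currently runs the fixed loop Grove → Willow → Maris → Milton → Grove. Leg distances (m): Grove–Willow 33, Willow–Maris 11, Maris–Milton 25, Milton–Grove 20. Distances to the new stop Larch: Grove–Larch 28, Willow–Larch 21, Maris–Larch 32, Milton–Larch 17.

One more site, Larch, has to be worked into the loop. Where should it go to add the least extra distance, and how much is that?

Insertion cost between consecutive stops i–j is d(i,Larch) + d(Larch,j) − d(i,j):
  between Grove and Willow: 28 + 21 − 33 = 16
  between Willow and Maris: 21 + 32 − 11 = 42
  between Maris and Milton: 32 + 17 − 25 = 24
  between Milton and Grove: 17 + 28 − 20 = 25
Cheapest insertion is between Grove and Willow, adding 16.
New total = 89 + 16 = 105.

Minimum extra distance: 16 m, inserting Larch between Grove and Willow.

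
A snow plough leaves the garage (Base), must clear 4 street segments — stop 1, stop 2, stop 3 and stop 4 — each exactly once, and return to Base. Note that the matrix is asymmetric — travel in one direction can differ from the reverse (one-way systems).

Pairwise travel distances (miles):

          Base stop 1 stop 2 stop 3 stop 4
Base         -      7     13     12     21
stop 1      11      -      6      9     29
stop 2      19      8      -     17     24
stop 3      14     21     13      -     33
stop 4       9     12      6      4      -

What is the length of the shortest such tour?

Base-stop 1-stop 2-stop 3-stop 4-Base: 7+6+17+33+9 = 72
Base-stop 1-stop 2-stop 4-stop 3-Base: 7+6+24+4+14 = 55
Base-stop 1-stop 3-stop 2-stop 4-Base: 7+9+13+24+9 = 62
Base-stop 1-stop 3-stop 4-stop 2-Base: 7+9+33+6+19 = 74
Base-stop 1-stop 4-stop 2-stop 3-Base: 7+29+6+17+14 = 73
Base-stop 1-stop 4-stop 3-stop 2-Base: 7+29+4+13+19 = 72
Base-stop 2-stop 1-stop 3-stop 4-Base: 13+8+9+33+9 = 72
Base-stop 2-stop 1-stop 4-stop 3-Base: 13+8+29+4+14 = 68
Base-stop 2-stop 3-stop 1-stop 4-Base: 13+17+21+29+9 = 89
Base-stop 2-stop 3-stop 4-stop 1-Base: 13+17+33+12+11 = 86
Base-stop 2-stop 4-stop 1-stop 3-Base: 13+24+12+9+14 = 72
Base-stop 2-stop 4-stop 3-stop 1-Base: 13+24+4+21+11 = 73
Base-stop 3-stop 1-stop 2-stop 4-Base: 12+21+6+24+9 = 72
Base-stop 3-stop 1-stop 4-stop 2-Base: 12+21+29+6+19 = 87
… (10 more)
The minimum is 55.
One optimal route: Base → stop 1 → stop 2 → stop 4 → stop 3 → Base.

Minimum total distance: 55 miles.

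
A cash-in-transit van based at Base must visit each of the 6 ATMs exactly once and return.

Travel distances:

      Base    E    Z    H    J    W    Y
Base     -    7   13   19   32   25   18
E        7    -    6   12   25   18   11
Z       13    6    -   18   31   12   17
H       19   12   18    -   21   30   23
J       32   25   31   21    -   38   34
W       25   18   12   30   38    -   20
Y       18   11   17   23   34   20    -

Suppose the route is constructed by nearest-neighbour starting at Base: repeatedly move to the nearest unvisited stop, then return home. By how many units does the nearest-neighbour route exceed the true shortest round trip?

From Base: E=7, Z=13, Y=18, H=19, W=25, J=32 → choose E (7).
From E: Z=6, Y=11, H=12, W=18, J=25 → choose Z (6).
From Z: W=12, Y=17, H=18, J=31 → choose W (12).
From W: Y=20, H=30, J=38 → choose Y (20).
From Y: H=23, J=34 → choose H (23).
From H: J=21 → choose J (21).
NN route Base → E → Z → W → Y → H → J → Base costs 121.
Optimal: Base → E → Z → W → Y → J → H → Base costs 119 (by enumerating all 360 distinct tours).
Excess = 121 − 119 = 2.

Excess over optimum: 2.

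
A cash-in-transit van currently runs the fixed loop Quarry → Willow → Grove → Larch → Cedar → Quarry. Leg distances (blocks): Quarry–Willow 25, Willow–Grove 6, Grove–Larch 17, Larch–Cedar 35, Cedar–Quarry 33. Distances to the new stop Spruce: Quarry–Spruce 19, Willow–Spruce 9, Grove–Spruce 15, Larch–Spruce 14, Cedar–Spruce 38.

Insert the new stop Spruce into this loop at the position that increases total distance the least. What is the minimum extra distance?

Adding 3 blocks by placing Spruce on the Quarry–Willow leg.

Insertion cost between consecutive stops i–j is d(i,Spruce) + d(Spruce,j) − d(i,j):
  between Quarry and Willow: 19 + 9 − 25 = 3
  between Willow and Grove: 9 + 15 − 6 = 18
  between Grove and Larch: 15 + 14 − 17 = 12
  between Larch and Cedar: 14 + 38 − 35 = 17
  between Cedar and Quarry: 38 + 19 − 33 = 24
Cheapest insertion is between Quarry and Willow, adding 3.
New total = 116 + 3 = 119.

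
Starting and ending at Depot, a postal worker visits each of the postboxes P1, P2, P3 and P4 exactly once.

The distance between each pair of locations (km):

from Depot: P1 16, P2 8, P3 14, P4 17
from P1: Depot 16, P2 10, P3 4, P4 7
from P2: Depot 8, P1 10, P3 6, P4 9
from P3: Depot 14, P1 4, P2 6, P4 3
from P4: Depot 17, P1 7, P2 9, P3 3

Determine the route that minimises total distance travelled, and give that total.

Minimum total distance: 40 km.

Depot - P1 - P2 - P3 - P4 - Depot: 16+10+6+3+17 = 52
Depot - P1 - P2 - P4 - P3 - Depot: 16+10+9+3+14 = 52
Depot - P1 - P3 - P2 - P4 - Depot: 16+4+6+9+17 = 52
Depot - P1 - P3 - P4 - P2 - Depot: 16+4+3+9+8 = 40
Depot - P1 - P4 - P2 - P3 - Depot: 16+7+9+6+14 = 52
Depot - P1 - P4 - P3 - P2 - Depot: 16+7+3+6+8 = 40
Depot - P2 - P1 - P3 - P4 - Depot: 8+10+4+3+17 = 42
Depot - P2 - P1 - P4 - P3 - Depot: 8+10+7+3+14 = 42
Depot - P2 - P3 - P1 - P4 - Depot: 8+6+4+7+17 = 42
Depot - P2 - P4 - P1 - P3 - Depot: 8+9+7+4+14 = 42
Depot - P3 - P1 - P2 - P4 - Depot: 14+4+10+9+17 = 54
Depot - P3 - P2 - P1 - P4 - Depot: 14+6+10+7+17 = 54
The minimum is 40.
One optimal route: Depot → P1 → P3 → P4 → P2 → Depot (or its reverse).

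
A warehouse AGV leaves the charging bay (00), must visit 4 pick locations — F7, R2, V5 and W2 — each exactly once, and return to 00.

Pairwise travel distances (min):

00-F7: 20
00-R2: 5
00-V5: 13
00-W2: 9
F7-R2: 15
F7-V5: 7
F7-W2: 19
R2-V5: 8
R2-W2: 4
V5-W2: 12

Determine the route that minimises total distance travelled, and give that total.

With 4 stops there are 4!/2 = 12 distinct round trips (a route and its reverse cost the same).
00→F7→R2→V5→W2→00: 20+15+8+12+9 = 64
00→F7→R2→W2→V5→00: 20+15+4+12+13 = 64
00→F7→V5→R2→W2→00: 20+7+8+4+9 = 48
00→F7→V5→W2→R2→00: 20+7+12+4+5 = 48
00→F7→W2→R2→V5→00: 20+19+4+8+13 = 64
00→F7→W2→V5→R2→00: 20+19+12+8+5 = 64
00→R2→F7→V5→W2→00: 5+15+7+12+9 = 48
00→R2→F7→W2→V5→00: 5+15+19+12+13 = 64
00→R2→V5→F7→W2→00: 5+8+7+19+9 = 48
00→R2→W2→F7→V5→00: 5+4+19+7+13 = 48
00→V5→F7→R2→W2→00: 13+7+15+4+9 = 48
00→V5→R2→F7→W2→00: 13+8+15+19+9 = 64
The minimum is 48.
One optimal route: 00 → F7 → V5 → R2 → W2 → 00 (or its reverse).

48 min — the shortest possible round trip.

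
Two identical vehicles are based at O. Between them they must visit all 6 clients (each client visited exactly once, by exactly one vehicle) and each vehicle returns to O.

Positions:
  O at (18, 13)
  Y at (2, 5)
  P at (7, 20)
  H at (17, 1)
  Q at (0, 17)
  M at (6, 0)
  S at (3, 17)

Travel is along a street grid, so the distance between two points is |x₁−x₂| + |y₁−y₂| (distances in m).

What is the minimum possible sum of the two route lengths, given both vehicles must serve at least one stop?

102 m — the smallest possible combined total.

Check every non-empty split of the stops between the two vehicles; for each half take its own optimal tour:
  {Y} + {P, H, Q, M, S}: 48 + 76 = 124
  {P} + {Y, H, Q, M, S}: 36 + 70 = 106
  {Y, P} + {H, Q, M, S}: 62 + 70 = 132
  {H} + {Y, P, Q, M, S}: 26 + 76 = 102
  {Y, H} + {P, Q, M, S}: 56 + 76 = 132
  {P, H} + {Y, Q, M, S}: 60 + 70 = 130
  … (31 splits in total)
Best: vehicle 1 O → H → O = 26; vehicle 2 O → P → S → Q → Y → M → O = 76; combined 102.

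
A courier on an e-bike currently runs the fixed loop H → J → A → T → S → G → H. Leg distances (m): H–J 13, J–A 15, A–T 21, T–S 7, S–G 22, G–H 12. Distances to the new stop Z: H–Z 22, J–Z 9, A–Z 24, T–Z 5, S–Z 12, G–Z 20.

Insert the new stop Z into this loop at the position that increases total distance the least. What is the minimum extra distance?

Insertion cost between consecutive stops i–j is d(i,Z) + d(Z,j) − d(i,j):
  between H and J: 22 + 9 − 13 = 18
  between J and A: 9 + 24 − 15 = 18
  between A and T: 24 + 5 − 21 = 8
  between T and S: 5 + 12 − 7 = 10
  between S and G: 12 + 20 − 22 = 10
  between G and H: 20 + 22 − 12 = 30
Cheapest insertion is between A and T, adding 8.
New total = 90 + 8 = 98.

Minimum extra distance: 8 m, inserting Z between A and T.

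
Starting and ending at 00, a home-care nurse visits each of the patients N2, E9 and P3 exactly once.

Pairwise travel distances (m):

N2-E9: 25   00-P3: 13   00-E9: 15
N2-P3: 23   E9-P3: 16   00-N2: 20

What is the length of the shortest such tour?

With 3 stops there are 3!/2 = 3 distinct round trips (a route and its reverse cost the same).
00→N2→E9→P3→00: 20+25+16+13 = 74
00→N2→P3→E9→00: 20+23+16+15 = 74
00→E9→N2→P3→00: 15+25+23+13 = 76
The minimum is 74.
One optimal route: 00 → N2 → E9 → P3 → 00 (or its reverse).

74 m — the shortest possible round trip.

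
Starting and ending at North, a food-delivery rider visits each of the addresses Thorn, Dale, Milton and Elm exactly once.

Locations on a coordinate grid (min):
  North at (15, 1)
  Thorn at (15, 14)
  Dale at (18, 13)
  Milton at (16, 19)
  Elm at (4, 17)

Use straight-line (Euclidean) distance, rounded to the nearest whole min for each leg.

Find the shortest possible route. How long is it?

51 min — the shortest possible round trip.

With 4 stops there are 4!/2 = 12 distinct round trips (a route and its reverse cost the same).
North - Thorn - Dale - Milton - Elm - North: 13+3+6+12+19 = 53
North - Thorn - Dale - Elm - Milton - North: 13+3+15+12+18 = 61
North - Thorn - Milton - Dale - Elm - North: 13+5+6+15+19 = 58
North - Thorn - Milton - Elm - Dale - North: 13+5+12+15+12 = 57
North - Thorn - Elm - Dale - Milton - North: 13+11+15+6+18 = 63
North - Thorn - Elm - Milton - Dale - North: 13+11+12+6+12 = 54
North - Dale - Thorn - Milton - Elm - North: 12+3+5+12+19 = 51
North - Dale - Thorn - Elm - Milton - North: 12+3+11+12+18 = 56
North - Dale - Milton - Thorn - Elm - North: 12+6+5+11+19 = 53
North - Dale - Elm - Thorn - Milton - North: 12+15+11+5+18 = 61
North - Milton - Thorn - Dale - Elm - North: 18+5+3+15+19 = 60
North - Milton - Dale - Thorn - Elm - North: 18+6+3+11+19 = 57
The minimum is 51.
One optimal route: North → Dale → Thorn → Milton → Elm → North (or its reverse).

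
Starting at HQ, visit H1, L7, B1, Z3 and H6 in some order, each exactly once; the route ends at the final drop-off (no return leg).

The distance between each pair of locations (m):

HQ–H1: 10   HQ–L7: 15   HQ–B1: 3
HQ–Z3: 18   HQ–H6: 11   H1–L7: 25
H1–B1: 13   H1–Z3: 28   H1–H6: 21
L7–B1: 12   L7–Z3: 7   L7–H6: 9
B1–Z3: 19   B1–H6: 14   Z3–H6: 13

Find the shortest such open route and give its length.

53 m — the minimum one-way total.

There are 5! = 120 possible orderings.
HQ→H1→L7→B1→Z3→H6: 10+25+12+19+13 = 79
HQ→H1→L7→B1→H6→Z3: 10+25+12+14+13 = 74
HQ→H1→L7→Z3→B1→H6: 10+25+7+19+14 = 75
HQ→H1→L7→Z3→H6→B1: 10+25+7+13+14 = 69
HQ→H1→L7→H6→B1→Z3: 10+25+9+14+19 = 77
HQ→H1→L7→H6→Z3→B1: 10+25+9+13+19 = 76
HQ→H1→B1→L7→Z3→H6: 10+13+12+7+13 = 55
HQ→H1→B1→L7→H6→Z3: 10+13+12+9+13 = 57
HQ→H1→B1→Z3→L7→H6: 10+13+19+7+9 = 58
HQ→H1→B1→Z3→H6→L7: 10+13+19+13+9 = 64
HQ→H1→B1→H6→L7→Z3: 10+13+14+9+7 = 53
HQ→H1→B1→H6→Z3→L7: 10+13+14+13+7 = 57
HQ→H1→Z3→L7→B1→H6: 10+28+7+12+14 = 71
HQ→H1→Z3→L7→H6→B1: 10+28+7+9+14 = 68
… (106 more)
The minimum is 53.
One shortest path: HQ → H1 → B1 → H6 → L7 → Z3.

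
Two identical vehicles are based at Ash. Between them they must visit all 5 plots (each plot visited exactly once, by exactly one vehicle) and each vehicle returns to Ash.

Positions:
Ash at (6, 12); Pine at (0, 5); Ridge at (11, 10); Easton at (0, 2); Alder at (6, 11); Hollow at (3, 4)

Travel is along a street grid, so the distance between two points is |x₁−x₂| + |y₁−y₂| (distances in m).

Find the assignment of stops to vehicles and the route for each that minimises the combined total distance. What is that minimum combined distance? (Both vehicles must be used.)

Minimum combined distance: 44 m.

Try each way of splitting the stops between the two vehicles (each non-empty) and, for each split, find the best tour for each vehicle:
  {Pine} + {Ridge, Easton, Alder, Hollow}: 26 + 42 = 68
  {Ridge} + {Pine, Easton, Alder, Hollow}: 14 + 32 = 46
  {Pine, Ridge} + {Easton, Alder, Hollow}: 36 + 32 = 68
  {Easton} + {Pine, Ridge, Alder, Hollow}: 32 + 38 = 70
  {Pine, Easton} + {Ridge, Alder, Hollow}: 32 + 32 = 64
  {Ridge, Easton} + {Pine, Alder, Hollow}: 42 + 28 = 70
  … (15 splits in total)
  {Alder} + {Pine, Ridge, Easton, Hollow}: 2 + 42 = 44  ← best
Best: vehicle 1 Ash → Alder → Ash = 2; vehicle 2 Ash → Pine → Easton → Hollow → Ridge → Ash = 42; combined 44.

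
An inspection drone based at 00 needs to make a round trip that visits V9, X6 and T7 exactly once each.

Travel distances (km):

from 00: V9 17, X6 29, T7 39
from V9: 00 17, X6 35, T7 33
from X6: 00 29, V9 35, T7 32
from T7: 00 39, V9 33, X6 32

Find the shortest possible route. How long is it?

There are 3 distinct closed tours to check (reversals are equivalent).
00 - V9 - X6 - T7 - 00: 17+35+32+39 = 123
00 - V9 - T7 - X6 - 00: 17+33+32+29 = 111
00 - X6 - V9 - T7 - 00: 29+35+33+39 = 136
The minimum is 111.
One optimal route: 00 → V9 → T7 → X6 → 00 (or its reverse).

Minimum total distance: 111 km.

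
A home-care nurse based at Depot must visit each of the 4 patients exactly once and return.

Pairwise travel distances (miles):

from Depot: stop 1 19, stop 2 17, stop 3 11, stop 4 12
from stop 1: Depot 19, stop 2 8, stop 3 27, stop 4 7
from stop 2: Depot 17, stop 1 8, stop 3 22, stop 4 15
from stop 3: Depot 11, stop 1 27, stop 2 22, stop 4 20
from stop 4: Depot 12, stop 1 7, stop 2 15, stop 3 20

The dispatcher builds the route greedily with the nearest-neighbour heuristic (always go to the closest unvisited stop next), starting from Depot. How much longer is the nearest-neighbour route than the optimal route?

From Depot: stop 3=11, stop 4=12, stop 2=17, stop 1=19 → choose stop 3 (11).
From stop 3: stop 4=20, stop 2=22, stop 1=27 → choose stop 4 (20).
From stop 4: stop 1=7, stop 2=15 → choose stop 1 (7).
From stop 1: stop 2=8 → choose stop 2 (8).
NN route Depot → stop 3 → stop 4 → stop 1 → stop 2 → Depot costs 63.
Optimal: Depot → stop 3 → stop 2 → stop 1 → stop 4 → Depot costs 60 (by enumerating all 12 distinct tours).
Excess = 63 − 60 = 3.

Excess over optimum: 3 miles.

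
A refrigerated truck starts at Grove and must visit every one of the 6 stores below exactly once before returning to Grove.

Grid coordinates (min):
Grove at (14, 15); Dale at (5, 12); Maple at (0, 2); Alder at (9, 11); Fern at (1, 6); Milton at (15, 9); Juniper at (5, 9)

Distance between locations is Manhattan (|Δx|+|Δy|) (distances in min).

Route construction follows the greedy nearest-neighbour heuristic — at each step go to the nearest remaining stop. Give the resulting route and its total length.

62 min along Grove → Milton → Alder → Dale → Juniper → Fern → Maple → Grove.

From Grove: distances to unvisited — Milton=7, Alder=9, Dale=12, Juniper=15, Fern=22, Maple=27. Nearest is Milton (7).
From Milton: distances to unvisited — Alder=8, Juniper=10, Dale=13, Fern=17, Maple=22. Nearest is Alder (8).
From Alder: distances to unvisited — Dale=5, Juniper=6, Fern=13, Maple=18. Nearest is Dale (5).
From Dale: distances to unvisited — Juniper=3, Fern=10, Maple=15. Nearest is Juniper (3).
From Juniper: distances to unvisited — Fern=7, Maple=12. Nearest is Fern (7).
From Fern: distances to unvisited — Maple=5. Nearest is Maple (5).
Return Maple→Grove: 27.
Total = 7 + 8 + 5 + 3 + 7 + 5 + 27 = 62.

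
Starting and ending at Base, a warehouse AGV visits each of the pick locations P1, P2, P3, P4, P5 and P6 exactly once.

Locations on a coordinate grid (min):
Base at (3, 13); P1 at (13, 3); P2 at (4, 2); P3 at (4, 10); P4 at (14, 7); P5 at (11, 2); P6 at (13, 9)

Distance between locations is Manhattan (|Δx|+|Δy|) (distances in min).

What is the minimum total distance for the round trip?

With 6 stops there are 6!/2 = 360 distinct round trips (a route and its reverse cost the same).
Base - P1 - P2 - P3 - P4 - P5 - P6 - Base: 20+10+8+13+8+9+14 = 82
Base - P1 - P2 - P3 - P4 - P6 - P5 - Base: 20+10+8+13+3+9+19 = 82
Base - P1 - P2 - P3 - P5 - P4 - P6 - Base: 20+10+8+15+8+3+14 = 78
Base - P1 - P2 - P3 - P5 - P6 - P4 - Base: 20+10+8+15+9+3+17 = 82
Base - P1 - P2 - P3 - P6 - P4 - P5 - Base: 20+10+8+10+3+8+19 = 78
Base - P1 - P2 - P3 - P6 - P5 - P4 - Base: 20+10+8+10+9+8+17 = 82
Base - P1 - P2 - P4 - P3 - P5 - P6 - Base: 20+10+15+13+15+9+14 = 96
Base - P1 - P2 - P4 - P3 - P6 - P5 - Base: 20+10+15+13+10+9+19 = 96
… (352 more)
Base - P2 - P5 - P1 - P4 - P6 - P3 - Base: 12+7+3+5+3+10+4 = 44  ← best
The minimum is 44.
One optimal route: Base → P2 → P5 → P1 → P4 → P6 → P3 → Base (or its reverse).

Shortest round trip = 44 min.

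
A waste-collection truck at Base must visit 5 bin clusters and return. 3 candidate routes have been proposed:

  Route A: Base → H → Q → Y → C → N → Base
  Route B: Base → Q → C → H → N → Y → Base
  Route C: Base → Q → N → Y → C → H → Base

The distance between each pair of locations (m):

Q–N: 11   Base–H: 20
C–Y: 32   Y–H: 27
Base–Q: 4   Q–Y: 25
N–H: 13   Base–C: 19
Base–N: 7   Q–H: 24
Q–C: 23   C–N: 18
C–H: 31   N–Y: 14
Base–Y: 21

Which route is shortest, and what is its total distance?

Shortest is Route B, total 106 m.

Route A: 20 + 24 + 25 + 32 + 18 + 7 = 126
Route B: 4 + 23 + 31 + 13 + 14 + 21 = 106
Route C: 4 + 11 + 14 + 32 + 31 + 20 = 112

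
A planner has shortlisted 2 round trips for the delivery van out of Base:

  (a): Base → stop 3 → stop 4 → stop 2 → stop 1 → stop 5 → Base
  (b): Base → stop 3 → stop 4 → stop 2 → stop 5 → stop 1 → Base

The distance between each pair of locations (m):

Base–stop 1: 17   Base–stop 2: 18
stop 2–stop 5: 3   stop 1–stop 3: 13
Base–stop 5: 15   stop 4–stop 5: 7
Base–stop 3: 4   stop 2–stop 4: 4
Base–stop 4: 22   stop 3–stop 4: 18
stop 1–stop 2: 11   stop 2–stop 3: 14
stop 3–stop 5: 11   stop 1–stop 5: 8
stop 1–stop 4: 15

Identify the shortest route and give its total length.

(a): 4 + 18 + 4 + 11 + 8 + 15 = 60
(b): 4 + 18 + 4 + 3 + 8 + 17 = 54

54 m — (b) is the shortest.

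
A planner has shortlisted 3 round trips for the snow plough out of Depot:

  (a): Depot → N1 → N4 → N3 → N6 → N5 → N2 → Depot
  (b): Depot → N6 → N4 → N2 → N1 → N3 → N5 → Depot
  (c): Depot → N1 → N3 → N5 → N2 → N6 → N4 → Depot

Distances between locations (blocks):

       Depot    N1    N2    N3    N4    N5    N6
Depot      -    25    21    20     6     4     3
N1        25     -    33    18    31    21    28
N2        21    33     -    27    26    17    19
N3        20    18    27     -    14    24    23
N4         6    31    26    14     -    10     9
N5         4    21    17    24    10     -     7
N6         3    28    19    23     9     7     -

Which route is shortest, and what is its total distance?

(a): 25 + 31 + 14 + 23 + 7 + 17 + 21 = 138
(b): 3 + 9 + 26 + 33 + 18 + 24 + 4 = 117
(c): 25 + 18 + 24 + 17 + 19 + 9 + 6 = 118

117 blocks — (b) is the shortest.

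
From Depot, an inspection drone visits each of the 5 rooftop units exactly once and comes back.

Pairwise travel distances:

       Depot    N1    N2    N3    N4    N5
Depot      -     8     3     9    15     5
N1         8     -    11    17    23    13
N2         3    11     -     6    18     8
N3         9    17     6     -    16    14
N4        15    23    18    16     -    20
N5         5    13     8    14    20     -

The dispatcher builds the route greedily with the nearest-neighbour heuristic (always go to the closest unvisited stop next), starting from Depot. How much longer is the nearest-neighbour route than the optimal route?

From Depot: N2=3, N5=5, N1=8, N3=9, N4=15 → choose N2 (3).
From N2: N3=6, N5=8, N1=11, N4=18 → choose N3 (6).
From N3: N5=14, N4=16, N1=17 → choose N5 (14).
From N5: N1=13, N4=20 → choose N1 (13).
From N1: N4=23 → choose N4 (23).
NN route Depot → N2 → N3 → N5 → N1 → N4 → Depot costs 74.
Optimal: Depot → N1 → N2 → N3 → N4 → N5 → Depot costs 66 (by enumerating all 60 distinct tours).
Excess = 74 − 66 = 8.

Excess over optimum: 8.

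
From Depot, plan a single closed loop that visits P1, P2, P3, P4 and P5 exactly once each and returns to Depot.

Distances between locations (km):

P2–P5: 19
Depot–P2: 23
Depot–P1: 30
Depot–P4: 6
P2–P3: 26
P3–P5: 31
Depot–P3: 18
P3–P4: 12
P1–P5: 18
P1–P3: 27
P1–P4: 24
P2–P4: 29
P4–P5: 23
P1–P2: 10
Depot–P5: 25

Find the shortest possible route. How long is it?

There are 60 distinct closed tours to check (reversals are equivalent).
Depot→P1→P2→P3→P4→P5→Depot: 30+10+26+12+23+25 = 126
Depot→P1→P2→P3→P5→P4→Depot: 30+10+26+31+23+6 = 126
Depot→P1→P2→P4→P3→P5→Depot: 30+10+29+12+31+25 = 137
Depot→P1→P2→P4→P5→P3→Depot: 30+10+29+23+31+18 = 141
Depot→P1→P2→P5→P3→P4→Depot: 30+10+19+31+12+6 = 108
Depot→P1→P2→P5→P4→P3→Depot: 30+10+19+23+12+18 = 112
Depot→P1→P3→P2→P4→P5→Depot: 30+27+26+29+23+25 = 160
Depot→P1→P3→P2→P5→P4→Depot: 30+27+26+19+23+6 = 131
Depot→P1→P3→P4→P2→P5→Depot: 30+27+12+29+19+25 = 142
Depot→P1→P3→P4→P5→P2→Depot: 30+27+12+23+19+23 = 134
Depot→P1→P3→P5→P2→P4→Depot: 30+27+31+19+29+6 = 142
Depot→P1→P3→P5→P4→P2→Depot: 30+27+31+23+29+23 = 163
Depot→P1→P4→P2→P3→P5→Depot: 30+24+29+26+31+25 = 165
Depot→P1→P4→P2→P5→P3→Depot: 30+24+29+19+31+18 = 151
… (46 more)
Depot→P4→P3→P2→P1→P5→Depot: 6+12+26+10+18+25 = 97  ← best
The minimum is 97.
One optimal route: Depot → P4 → P3 → P2 → P1 → P5 → Depot (or its reverse).

97 km — the shortest possible round trip.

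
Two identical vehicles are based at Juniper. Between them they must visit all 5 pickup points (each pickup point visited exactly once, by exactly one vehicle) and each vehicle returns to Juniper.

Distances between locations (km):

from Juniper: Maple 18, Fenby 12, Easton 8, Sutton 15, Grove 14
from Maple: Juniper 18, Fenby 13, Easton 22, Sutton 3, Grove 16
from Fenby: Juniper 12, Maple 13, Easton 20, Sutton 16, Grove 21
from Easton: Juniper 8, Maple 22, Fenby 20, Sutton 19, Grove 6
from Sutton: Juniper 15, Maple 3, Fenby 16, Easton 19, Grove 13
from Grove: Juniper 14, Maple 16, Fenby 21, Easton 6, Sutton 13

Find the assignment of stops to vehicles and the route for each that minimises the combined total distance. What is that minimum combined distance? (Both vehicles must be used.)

71 km — the smallest possible combined total.

Check every non-empty split of the stops between the two vehicles; for each half take its own optimal tour:
  {Maple} + {Fenby, Easton, Sutton, Grove}: 36 + 55 = 91
  {Fenby} + {Maple, Easton, Sutton, Grove}: 24 + 48 = 72
  {Maple, Fenby} + {Easton, Sutton, Grove}: 43 + 42 = 85
  {Easton} + {Maple, Fenby, Sutton, Grove}: 16 + 55 = 71
  {Maple, Easton} + {Fenby, Sutton, Grove}: 48 + 55 = 103
  {Fenby, Easton} + {Maple, Sutton, Grove}: 40 + 48 = 88
  … (15 splits in total)
Best: vehicle 1 Juniper → Easton → Juniper = 16; vehicle 2 Juniper → Fenby → Maple → Sutton → Grove → Juniper = 55; combined 71.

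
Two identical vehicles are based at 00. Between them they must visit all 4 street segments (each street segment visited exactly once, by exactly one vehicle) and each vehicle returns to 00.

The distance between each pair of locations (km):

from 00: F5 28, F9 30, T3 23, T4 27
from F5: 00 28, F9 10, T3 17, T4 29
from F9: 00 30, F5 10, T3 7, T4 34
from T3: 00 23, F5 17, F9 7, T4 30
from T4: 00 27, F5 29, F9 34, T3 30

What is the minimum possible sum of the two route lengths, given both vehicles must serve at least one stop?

122 km — the smallest possible combined total.

Try each way of splitting the stops between the two vehicles (each non-empty) and, for each split, find the best tour for each vehicle:
  {F5} + {F9, T3, T4}: 56 + 91 = 147
  {F9} + {F5, T3, T4}: 60 + 96 = 156
  {F5, F9} + {T3, T4}: 68 + 80 = 148
  {T3} + {F5, F9, T4}: 46 + 96 = 142
  {F5, T3} + {F9, T4}: 68 + 91 = 159
  {F9, T3} + {F5, T4}: 60 + 84 = 144
  … (7 splits in total)
  {F5, F9, T3} + {T4}: 68 + 54 = 122  ← best
Best: vehicle 1 00 → F5 → F9 → T3 → 00 = 68; vehicle 2 00 → T4 → 00 = 54; combined 122.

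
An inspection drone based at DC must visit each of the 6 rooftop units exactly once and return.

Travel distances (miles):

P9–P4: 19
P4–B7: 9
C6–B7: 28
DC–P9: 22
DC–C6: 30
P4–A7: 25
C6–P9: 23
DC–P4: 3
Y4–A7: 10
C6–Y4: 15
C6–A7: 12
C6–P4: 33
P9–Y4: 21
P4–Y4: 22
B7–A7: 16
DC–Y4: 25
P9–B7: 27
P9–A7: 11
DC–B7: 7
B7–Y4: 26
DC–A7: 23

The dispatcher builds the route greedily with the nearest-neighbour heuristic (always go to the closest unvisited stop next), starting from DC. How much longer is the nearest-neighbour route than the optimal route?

From DC: P4=3, B7=7, P9=22, A7=23, Y4=25, C6=30 → choose P4 (3).
From P4: B7=9, P9=19, Y4=22, A7=25, C6=33 → choose B7 (9).
From B7: A7=16, Y4=26, P9=27, C6=28 → choose A7 (16).
From A7: Y4=10, P9=11, C6=12 → choose Y4 (10).
From Y4: C6=15, P9=21 → choose C6 (15).
From C6: P9=23 → choose P9 (23).
NN route DC → P4 → B7 → A7 → Y4 → C6 → P9 → DC costs 98.
Optimal: DC → P4 → P9 → C6 → Y4 → A7 → B7 → DC costs 93 (by enumerating all 360 distinct tours).
Excess = 98 − 93 = 5.

5 miles longer than the optimal tour.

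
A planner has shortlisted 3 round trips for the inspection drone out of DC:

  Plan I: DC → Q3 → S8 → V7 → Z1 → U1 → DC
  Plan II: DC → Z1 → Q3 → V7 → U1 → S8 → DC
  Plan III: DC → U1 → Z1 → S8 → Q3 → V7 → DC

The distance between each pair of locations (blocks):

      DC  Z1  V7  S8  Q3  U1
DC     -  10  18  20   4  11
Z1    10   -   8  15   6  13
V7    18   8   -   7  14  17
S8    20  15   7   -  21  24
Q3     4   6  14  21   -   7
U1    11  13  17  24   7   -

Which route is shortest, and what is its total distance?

Plan I: 4 + 21 + 7 + 8 + 13 + 11 = 64
Plan II: 10 + 6 + 14 + 17 + 24 + 20 = 91
Plan III: 11 + 13 + 15 + 21 + 14 + 18 = 92

Shortest is Plan I, total 64 blocks.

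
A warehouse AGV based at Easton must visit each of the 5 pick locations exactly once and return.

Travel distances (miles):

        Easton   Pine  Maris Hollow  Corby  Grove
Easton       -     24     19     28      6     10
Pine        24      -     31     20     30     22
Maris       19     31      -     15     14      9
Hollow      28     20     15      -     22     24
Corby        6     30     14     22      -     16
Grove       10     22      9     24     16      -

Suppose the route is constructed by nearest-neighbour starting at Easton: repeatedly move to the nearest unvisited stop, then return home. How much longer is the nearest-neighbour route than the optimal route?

12 miles longer than the optimal tour.

From Easton: Corby=6, Grove=10, Maris=19, Pine=24, Hollow=28 → choose Corby (6).
From Corby: Maris=14, Grove=16, Hollow=22, Pine=30 → choose Maris (14).
From Maris: Grove=9, Hollow=15, Pine=31 → choose Grove (9).
From Grove: Pine=22, Hollow=24 → choose Pine (22).
From Pine: Hollow=20 → choose Hollow (20).
NN route Easton → Corby → Maris → Grove → Pine → Hollow → Easton costs 99.
Optimal: Easton → Corby → Maris → Hollow → Pine → Grove → Easton costs 87 (by enumerating all 60 distinct tours).
Excess = 99 − 87 = 12.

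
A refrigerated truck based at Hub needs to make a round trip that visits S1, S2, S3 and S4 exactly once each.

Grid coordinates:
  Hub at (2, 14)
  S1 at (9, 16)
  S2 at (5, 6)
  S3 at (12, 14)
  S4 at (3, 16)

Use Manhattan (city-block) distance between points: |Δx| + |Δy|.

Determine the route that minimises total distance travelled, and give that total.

Hub-S1-S2-S3-S4-Hub: 9+14+15+11+3 = 52
Hub-S1-S2-S4-S3-Hub: 9+14+12+11+10 = 56
Hub-S1-S3-S2-S4-Hub: 9+5+15+12+3 = 44
Hub-S1-S3-S4-S2-Hub: 9+5+11+12+11 = 48
Hub-S1-S4-S2-S3-Hub: 9+6+12+15+10 = 52
Hub-S1-S4-S3-S2-Hub: 9+6+11+15+11 = 52
Hub-S2-S1-S3-S4-Hub: 11+14+5+11+3 = 44
Hub-S2-S1-S4-S3-Hub: 11+14+6+11+10 = 52
Hub-S2-S3-S1-S4-Hub: 11+15+5+6+3 = 40
Hub-S2-S4-S1-S3-Hub: 11+12+6+5+10 = 44
Hub-S3-S1-S2-S4-Hub: 10+5+14+12+3 = 44
Hub-S3-S2-S1-S4-Hub: 10+15+14+6+3 = 48
The minimum is 40.
One optimal route: Hub → S2 → S3 → S1 → S4 → Hub (or its reverse).

Minimum total distance: 40.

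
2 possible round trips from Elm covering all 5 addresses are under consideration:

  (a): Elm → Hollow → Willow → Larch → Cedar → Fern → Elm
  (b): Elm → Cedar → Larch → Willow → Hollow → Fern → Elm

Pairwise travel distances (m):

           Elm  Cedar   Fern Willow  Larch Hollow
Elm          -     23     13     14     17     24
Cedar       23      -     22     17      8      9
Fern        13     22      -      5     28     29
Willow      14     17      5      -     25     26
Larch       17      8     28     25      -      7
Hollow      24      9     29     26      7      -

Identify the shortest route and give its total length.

118 m — (a) is the shortest.

(a): 24 + 26 + 25 + 8 + 22 + 13 = 118
(b): 23 + 8 + 25 + 26 + 29 + 13 = 124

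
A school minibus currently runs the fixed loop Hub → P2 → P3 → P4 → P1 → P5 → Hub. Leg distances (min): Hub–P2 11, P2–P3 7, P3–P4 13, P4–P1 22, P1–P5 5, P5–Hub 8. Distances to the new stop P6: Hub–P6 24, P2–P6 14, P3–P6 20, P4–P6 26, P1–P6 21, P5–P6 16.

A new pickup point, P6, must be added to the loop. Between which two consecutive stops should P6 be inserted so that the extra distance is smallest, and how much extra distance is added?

Insertion cost between consecutive stops i–j is d(i,P6) + d(P6,j) − d(i,j):
  between Hub and P2: 24 + 14 − 11 = 27
  between P2 and P3: 14 + 20 − 7 = 27
  between P3 and P4: 20 + 26 − 13 = 33
  between P4 and P1: 26 + 21 − 22 = 25
  between P1 and P5: 21 + 16 − 5 = 32
  between P5 and Hub: 16 + 24 − 8 = 32
Cheapest insertion is between P4 and P1, adding 25.
New total = 66 + 25 = 91.

Minimum extra distance: 25 min, inserting P6 between P4 and P1.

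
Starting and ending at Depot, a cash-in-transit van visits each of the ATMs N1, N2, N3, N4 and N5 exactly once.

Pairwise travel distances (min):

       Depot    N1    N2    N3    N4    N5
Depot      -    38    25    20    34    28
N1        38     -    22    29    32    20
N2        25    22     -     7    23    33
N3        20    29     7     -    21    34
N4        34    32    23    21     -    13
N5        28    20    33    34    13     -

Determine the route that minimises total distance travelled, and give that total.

With 5 stops there are 5!/2 = 60 distinct round trips (a route and its reverse cost the same).
Depot - N1 - N2 - N3 - N4 - N5 - Depot: 38+22+7+21+13+28 = 129
Depot - N1 - N2 - N3 - N5 - N4 - Depot: 38+22+7+34+13+34 = 148
Depot - N1 - N2 - N4 - N3 - N5 - Depot: 38+22+23+21+34+28 = 166
Depot - N1 - N2 - N4 - N5 - N3 - Depot: 38+22+23+13+34+20 = 150
Depot - N1 - N2 - N5 - N3 - N4 - Depot: 38+22+33+34+21+34 = 182
Depot - N1 - N2 - N5 - N4 - N3 - Depot: 38+22+33+13+21+20 = 147
Depot - N1 - N3 - N2 - N4 - N5 - Depot: 38+29+7+23+13+28 = 138
Depot - N1 - N3 - N2 - N5 - N4 - Depot: 38+29+7+33+13+34 = 154
Depot - N1 - N3 - N4 - N2 - N5 - Depot: 38+29+21+23+33+28 = 172
Depot - N1 - N3 - N4 - N5 - N2 - Depot: 38+29+21+13+33+25 = 159
Depot - N1 - N3 - N5 - N2 - N4 - Depot: 38+29+34+33+23+34 = 191
Depot - N1 - N3 - N5 - N4 - N2 - Depot: 38+29+34+13+23+25 = 162
Depot - N1 - N4 - N2 - N3 - N5 - Depot: 38+32+23+7+34+28 = 162
Depot - N1 - N4 - N2 - N5 - N3 - Depot: 38+32+23+33+34+20 = 180
… (46 more)
Depot - N3 - N2 - N1 - N5 - N4 - Depot: 20+7+22+20+13+34 = 116  ← best
The minimum is 116.
One optimal route: Depot → N3 → N2 → N1 → N5 → N4 → Depot (or its reverse).

Minimum total distance: 116 min.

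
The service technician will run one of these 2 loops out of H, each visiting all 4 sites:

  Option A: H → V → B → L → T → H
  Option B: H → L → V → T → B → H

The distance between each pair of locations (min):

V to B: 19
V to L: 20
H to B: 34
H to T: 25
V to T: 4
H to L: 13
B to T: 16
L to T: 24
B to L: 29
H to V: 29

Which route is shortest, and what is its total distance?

87 min — Option B is the shortest.

Option A: 29 + 19 + 29 + 24 + 25 = 126
Option B: 13 + 20 + 4 + 16 + 34 = 87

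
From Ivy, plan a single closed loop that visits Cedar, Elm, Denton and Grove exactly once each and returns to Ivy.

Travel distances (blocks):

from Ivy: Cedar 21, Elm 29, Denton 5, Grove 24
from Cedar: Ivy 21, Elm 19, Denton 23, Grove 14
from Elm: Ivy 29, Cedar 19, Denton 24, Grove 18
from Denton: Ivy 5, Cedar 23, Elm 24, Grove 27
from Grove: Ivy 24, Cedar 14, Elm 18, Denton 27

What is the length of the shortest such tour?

Minimum total distance: 82 blocks.

With 4 stops there are 4!/2 = 12 distinct round trips (a route and its reverse cost the same).
Ivy-Cedar-Elm-Denton-Grove-Ivy: 21+19+24+27+24 = 115
Ivy-Cedar-Elm-Grove-Denton-Ivy: 21+19+18+27+5 = 90
Ivy-Cedar-Denton-Elm-Grove-Ivy: 21+23+24+18+24 = 110
Ivy-Cedar-Denton-Grove-Elm-Ivy: 21+23+27+18+29 = 118
Ivy-Cedar-Grove-Elm-Denton-Ivy: 21+14+18+24+5 = 82
Ivy-Cedar-Grove-Denton-Elm-Ivy: 21+14+27+24+29 = 115
Ivy-Elm-Cedar-Denton-Grove-Ivy: 29+19+23+27+24 = 122
Ivy-Elm-Cedar-Grove-Denton-Ivy: 29+19+14+27+5 = 94
Ivy-Elm-Denton-Cedar-Grove-Ivy: 29+24+23+14+24 = 114
Ivy-Elm-Grove-Cedar-Denton-Ivy: 29+18+14+23+5 = 89
Ivy-Denton-Cedar-Elm-Grove-Ivy: 5+23+19+18+24 = 89
Ivy-Denton-Elm-Cedar-Grove-Ivy: 5+24+19+14+24 = 86
The minimum is 82.
One optimal route: Ivy → Cedar → Grove → Elm → Denton → Ivy (or its reverse).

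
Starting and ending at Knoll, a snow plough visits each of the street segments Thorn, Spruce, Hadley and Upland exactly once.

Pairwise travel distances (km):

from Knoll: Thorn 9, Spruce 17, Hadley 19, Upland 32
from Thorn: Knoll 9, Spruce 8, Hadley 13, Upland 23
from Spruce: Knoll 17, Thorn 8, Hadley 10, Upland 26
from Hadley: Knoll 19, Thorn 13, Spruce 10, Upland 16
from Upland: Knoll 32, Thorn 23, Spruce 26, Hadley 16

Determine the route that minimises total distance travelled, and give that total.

There are 12 distinct closed tours to check (reversals are equivalent).
Knoll→Thorn→Spruce→Hadley→Upland→Knoll: 9+8+10+16+32 = 75
Knoll→Thorn→Spruce→Upland→Hadley→Knoll: 9+8+26+16+19 = 78
Knoll→Thorn→Hadley→Spruce→Upland→Knoll: 9+13+10+26+32 = 90
Knoll→Thorn→Hadley→Upland→Spruce→Knoll: 9+13+16+26+17 = 81
Knoll→Thorn→Upland→Spruce→Hadley→Knoll: 9+23+26+10+19 = 87
Knoll→Thorn→Upland→Hadley→Spruce→Knoll: 9+23+16+10+17 = 75
Knoll→Spruce→Thorn→Hadley→Upland→Knoll: 17+8+13+16+32 = 86
Knoll→Spruce→Thorn→Upland→Hadley→Knoll: 17+8+23+16+19 = 83
Knoll→Spruce→Hadley→Thorn→Upland→Knoll: 17+10+13+23+32 = 95
Knoll→Spruce→Upland→Thorn→Hadley→Knoll: 17+26+23+13+19 = 98
Knoll→Hadley→Thorn→Spruce→Upland→Knoll: 19+13+8+26+32 = 98
Knoll→Hadley→Spruce→Thorn→Upland→Knoll: 19+10+8+23+32 = 92
The minimum is 75.
One optimal route: Knoll → Thorn → Spruce → Hadley → Upland → Knoll (or its reverse).

75 km — the shortest possible round trip.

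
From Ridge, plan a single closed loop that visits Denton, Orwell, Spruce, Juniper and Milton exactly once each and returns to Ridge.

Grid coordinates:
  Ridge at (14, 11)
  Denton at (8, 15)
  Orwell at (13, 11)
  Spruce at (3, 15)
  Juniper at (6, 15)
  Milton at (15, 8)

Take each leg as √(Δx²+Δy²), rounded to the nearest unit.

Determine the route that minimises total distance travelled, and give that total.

Shortest round trip = 29.

There are 60 distinct closed tours to check (reversals are equivalent).
Ridge - Denton - Orwell - Spruce - Juniper - Milton - Ridge: 7+6+11+3+11+3 = 41
Ridge - Denton - Orwell - Spruce - Milton - Juniper - Ridge: 7+6+11+14+11+9 = 58
Ridge - Denton - Orwell - Juniper - Spruce - Milton - Ridge: 7+6+8+3+14+3 = 41
Ridge - Denton - Orwell - Juniper - Milton - Spruce - Ridge: 7+6+8+11+14+12 = 58
Ridge - Denton - Orwell - Milton - Spruce - Juniper - Ridge: 7+6+4+14+3+9 = 43
Ridge - Denton - Orwell - Milton - Juniper - Spruce - Ridge: 7+6+4+11+3+12 = 43
Ridge - Denton - Spruce - Orwell - Juniper - Milton - Ridge: 7+5+11+8+11+3 = 45
Ridge - Denton - Spruce - Orwell - Milton - Juniper - Ridge: 7+5+11+4+11+9 = 47
Ridge - Denton - Spruce - Juniper - Orwell - Milton - Ridge: 7+5+3+8+4+3 = 30
Ridge - Denton - Spruce - Juniper - Milton - Orwell - Ridge: 7+5+3+11+4+1 = 31
Ridge - Denton - Spruce - Milton - Orwell - Juniper - Ridge: 7+5+14+4+8+9 = 47
Ridge - Denton - Spruce - Milton - Juniper - Orwell - Ridge: 7+5+14+11+8+1 = 46
Ridge - Denton - Juniper - Orwell - Spruce - Milton - Ridge: 7+2+8+11+14+3 = 45
Ridge - Denton - Juniper - Orwell - Milton - Spruce - Ridge: 7+2+8+4+14+12 = 47
… (46 more)
Ridge - Orwell - Denton - Spruce - Juniper - Milton - Ridge: 1+6+5+3+11+3 = 29  ← best
The minimum is 29.
One optimal route: Ridge → Orwell → Denton → Spruce → Juniper → Milton → Ridge (or its reverse).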